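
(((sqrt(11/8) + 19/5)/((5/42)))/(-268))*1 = -399/3350 - 21*sqrt(22)/2680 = -0.16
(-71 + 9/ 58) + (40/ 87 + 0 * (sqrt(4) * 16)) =-12247/ 174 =-70.39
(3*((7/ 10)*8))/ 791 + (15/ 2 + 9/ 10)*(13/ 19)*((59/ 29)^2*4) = 95.18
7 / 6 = 1.17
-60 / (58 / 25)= -750 / 29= -25.86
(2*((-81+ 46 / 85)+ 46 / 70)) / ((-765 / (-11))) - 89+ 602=232460171 / 455175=510.71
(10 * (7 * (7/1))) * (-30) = -14700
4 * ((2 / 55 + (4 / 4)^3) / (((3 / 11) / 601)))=45676 / 5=9135.20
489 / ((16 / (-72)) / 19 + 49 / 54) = 501714 / 919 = 545.93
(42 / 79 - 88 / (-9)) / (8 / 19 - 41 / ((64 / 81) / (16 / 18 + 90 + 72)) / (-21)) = 31196480 / 1219232043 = 0.03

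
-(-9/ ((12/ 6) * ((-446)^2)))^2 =-0.00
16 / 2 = 8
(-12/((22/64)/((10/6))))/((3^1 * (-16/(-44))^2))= -440/3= -146.67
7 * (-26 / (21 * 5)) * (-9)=78 / 5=15.60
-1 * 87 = -87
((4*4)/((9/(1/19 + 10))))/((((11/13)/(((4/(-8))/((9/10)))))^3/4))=-3357016000/165921129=-20.23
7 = 7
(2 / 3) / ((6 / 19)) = 19 / 9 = 2.11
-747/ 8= -93.38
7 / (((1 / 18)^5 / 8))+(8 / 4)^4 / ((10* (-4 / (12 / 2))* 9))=1587237116 / 15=105815807.73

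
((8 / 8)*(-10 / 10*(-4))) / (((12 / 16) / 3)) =16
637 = 637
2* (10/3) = 20/3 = 6.67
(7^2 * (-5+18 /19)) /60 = -3773 /1140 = -3.31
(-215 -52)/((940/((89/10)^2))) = -2114907/94000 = -22.50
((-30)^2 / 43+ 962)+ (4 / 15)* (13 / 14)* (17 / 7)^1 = 31084516 / 31605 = 983.53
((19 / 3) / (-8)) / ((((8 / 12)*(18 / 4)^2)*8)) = -19 / 2592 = -0.01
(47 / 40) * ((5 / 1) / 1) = 47 / 8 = 5.88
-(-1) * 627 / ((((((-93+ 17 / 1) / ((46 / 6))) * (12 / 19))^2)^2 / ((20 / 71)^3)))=7310846125 / 801537389568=0.01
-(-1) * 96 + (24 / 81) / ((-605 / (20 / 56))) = 2195420 / 22869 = 96.00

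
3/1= 3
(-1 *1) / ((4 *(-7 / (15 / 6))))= 5 / 56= 0.09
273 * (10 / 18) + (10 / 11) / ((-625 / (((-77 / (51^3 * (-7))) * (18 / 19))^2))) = 1486768648535537 / 9802870210125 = 151.67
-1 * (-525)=525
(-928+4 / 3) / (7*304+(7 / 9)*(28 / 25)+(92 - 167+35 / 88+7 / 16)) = -0.45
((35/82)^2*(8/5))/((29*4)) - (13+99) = -10919531/97498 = -112.00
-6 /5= -1.20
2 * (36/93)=24/31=0.77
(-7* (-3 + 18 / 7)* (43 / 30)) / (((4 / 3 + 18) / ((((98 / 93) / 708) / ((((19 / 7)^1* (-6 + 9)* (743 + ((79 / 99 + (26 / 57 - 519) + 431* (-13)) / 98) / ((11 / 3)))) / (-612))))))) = -4459787871 / 130132124707175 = -0.00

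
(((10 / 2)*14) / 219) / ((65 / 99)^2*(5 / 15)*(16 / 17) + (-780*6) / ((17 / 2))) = -1166319 / 2008554704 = -0.00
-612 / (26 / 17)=-400.15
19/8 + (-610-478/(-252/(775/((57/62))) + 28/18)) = -134227277/135856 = -988.01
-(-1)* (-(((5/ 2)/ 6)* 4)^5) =-3125/ 243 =-12.86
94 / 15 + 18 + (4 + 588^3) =3049462504 / 15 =203297500.27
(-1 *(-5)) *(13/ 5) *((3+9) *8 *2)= 2496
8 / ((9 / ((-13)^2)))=1352 / 9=150.22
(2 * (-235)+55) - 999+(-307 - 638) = -2359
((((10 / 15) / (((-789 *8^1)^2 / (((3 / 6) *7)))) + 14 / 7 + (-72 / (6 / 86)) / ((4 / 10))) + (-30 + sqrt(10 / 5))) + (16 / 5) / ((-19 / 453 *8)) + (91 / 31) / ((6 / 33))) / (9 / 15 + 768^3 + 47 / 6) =-915685382248537 / 159449882089415107104 + 30 *sqrt(2) / 13589545213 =-0.00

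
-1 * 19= -19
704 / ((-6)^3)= -88 / 27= -3.26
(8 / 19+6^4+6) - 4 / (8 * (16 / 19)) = 791511 / 608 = 1301.83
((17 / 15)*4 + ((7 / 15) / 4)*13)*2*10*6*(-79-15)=-68244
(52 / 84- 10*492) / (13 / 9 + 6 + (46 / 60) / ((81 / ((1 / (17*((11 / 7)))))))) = -15647911290 / 23680937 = -660.78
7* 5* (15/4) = 525/4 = 131.25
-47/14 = -3.36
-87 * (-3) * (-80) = -20880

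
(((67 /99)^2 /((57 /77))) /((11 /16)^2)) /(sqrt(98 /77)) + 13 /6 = 574592 * sqrt(154) /6145227 + 13 /6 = 3.33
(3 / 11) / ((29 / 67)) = 201 / 319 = 0.63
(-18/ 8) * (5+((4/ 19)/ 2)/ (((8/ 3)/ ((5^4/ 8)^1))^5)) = -208569032022676635/ 40802189312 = -5111711.79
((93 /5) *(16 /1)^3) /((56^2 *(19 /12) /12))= 857088 /4655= 184.12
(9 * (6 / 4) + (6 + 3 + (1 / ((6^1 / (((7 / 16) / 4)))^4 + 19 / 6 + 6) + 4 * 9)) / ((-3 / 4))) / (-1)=12132758059819 / 260919527342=46.50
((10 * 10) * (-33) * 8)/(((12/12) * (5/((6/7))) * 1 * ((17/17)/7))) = -31680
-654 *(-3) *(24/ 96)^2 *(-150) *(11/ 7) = -809325/ 28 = -28904.46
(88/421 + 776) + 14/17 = 5561222/7157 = 777.03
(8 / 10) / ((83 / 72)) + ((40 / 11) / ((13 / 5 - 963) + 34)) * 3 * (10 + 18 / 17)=8443708 / 14977765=0.56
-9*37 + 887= 554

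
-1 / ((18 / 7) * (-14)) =1 / 36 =0.03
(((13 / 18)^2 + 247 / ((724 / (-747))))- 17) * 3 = -3977897 / 4887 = -813.98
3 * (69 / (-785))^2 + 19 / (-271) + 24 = 4000089818 / 166996975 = 23.95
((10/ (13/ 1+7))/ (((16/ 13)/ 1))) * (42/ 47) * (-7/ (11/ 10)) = -9555/ 4136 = -2.31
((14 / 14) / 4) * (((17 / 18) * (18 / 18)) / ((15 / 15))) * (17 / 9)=289 / 648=0.45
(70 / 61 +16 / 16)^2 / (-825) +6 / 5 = 3666629 / 3069825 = 1.19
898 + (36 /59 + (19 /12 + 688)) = 1124441 /708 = 1588.19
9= 9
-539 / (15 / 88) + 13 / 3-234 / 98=-774246 / 245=-3160.19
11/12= 0.92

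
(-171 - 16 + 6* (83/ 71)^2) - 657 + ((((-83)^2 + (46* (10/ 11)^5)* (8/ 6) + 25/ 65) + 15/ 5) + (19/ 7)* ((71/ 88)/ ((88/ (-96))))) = 2700551739834959/ 443274517686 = 6092.28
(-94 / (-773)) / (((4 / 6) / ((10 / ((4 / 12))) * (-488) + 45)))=-2057895 / 773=-2662.22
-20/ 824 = -5/ 206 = -0.02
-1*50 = -50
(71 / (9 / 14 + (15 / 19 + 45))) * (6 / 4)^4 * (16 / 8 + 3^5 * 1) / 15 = 4164363 / 32936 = 126.44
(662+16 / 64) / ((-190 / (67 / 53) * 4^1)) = -177483 / 161120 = -1.10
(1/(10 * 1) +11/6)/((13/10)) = 58/39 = 1.49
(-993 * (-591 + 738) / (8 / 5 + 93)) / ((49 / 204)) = -3038580 / 473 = -6424.06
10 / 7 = 1.43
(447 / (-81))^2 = 22201 / 729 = 30.45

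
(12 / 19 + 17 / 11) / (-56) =-65 / 1672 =-0.04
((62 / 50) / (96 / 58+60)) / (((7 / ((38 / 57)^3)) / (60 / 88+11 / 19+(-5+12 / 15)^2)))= 177564187 / 11035591875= 0.02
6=6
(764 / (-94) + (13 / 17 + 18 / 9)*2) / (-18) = 346 / 2397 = 0.14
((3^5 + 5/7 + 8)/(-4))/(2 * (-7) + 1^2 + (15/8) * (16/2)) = -881/28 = -31.46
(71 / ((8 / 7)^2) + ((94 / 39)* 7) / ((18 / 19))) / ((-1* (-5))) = 1621193 / 112320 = 14.43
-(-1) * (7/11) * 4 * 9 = 252/11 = 22.91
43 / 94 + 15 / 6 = 139 / 47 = 2.96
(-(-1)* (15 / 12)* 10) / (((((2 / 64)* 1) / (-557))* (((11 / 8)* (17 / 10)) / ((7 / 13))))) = -124768000 / 2431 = -51323.74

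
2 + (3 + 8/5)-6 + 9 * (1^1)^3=48/5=9.60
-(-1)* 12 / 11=12 / 11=1.09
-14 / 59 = -0.24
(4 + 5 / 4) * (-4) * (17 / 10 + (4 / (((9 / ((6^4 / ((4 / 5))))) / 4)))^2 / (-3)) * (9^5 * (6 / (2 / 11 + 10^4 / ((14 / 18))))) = 416824919176743 / 260530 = 1599911408.19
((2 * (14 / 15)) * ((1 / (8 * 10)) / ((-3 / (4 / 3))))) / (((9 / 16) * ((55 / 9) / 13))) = -1456 / 37125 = -0.04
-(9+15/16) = -159/16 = -9.94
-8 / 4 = -2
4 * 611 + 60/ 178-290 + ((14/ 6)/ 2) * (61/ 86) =98973779/ 45924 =2155.16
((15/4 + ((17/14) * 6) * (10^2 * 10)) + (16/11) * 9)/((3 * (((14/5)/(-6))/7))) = -11245935/308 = -36512.78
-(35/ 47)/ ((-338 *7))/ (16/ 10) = 25/ 127088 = 0.00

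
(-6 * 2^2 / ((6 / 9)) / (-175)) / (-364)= -9 / 15925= -0.00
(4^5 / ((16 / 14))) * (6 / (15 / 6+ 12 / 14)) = 75264 / 47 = 1601.36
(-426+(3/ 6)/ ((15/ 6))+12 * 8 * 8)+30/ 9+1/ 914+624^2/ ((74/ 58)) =154987283089/ 507270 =305532.13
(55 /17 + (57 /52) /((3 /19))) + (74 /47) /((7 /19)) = 4202917 /290836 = 14.45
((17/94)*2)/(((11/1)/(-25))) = -425/517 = -0.82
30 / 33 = 10 / 11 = 0.91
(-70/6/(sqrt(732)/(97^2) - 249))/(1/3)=658630* sqrt(183)/5488903950549+257177561305/1829634650183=0.14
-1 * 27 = -27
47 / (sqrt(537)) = 47*sqrt(537) / 537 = 2.03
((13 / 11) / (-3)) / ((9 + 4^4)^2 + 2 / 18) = -39 / 6952286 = -0.00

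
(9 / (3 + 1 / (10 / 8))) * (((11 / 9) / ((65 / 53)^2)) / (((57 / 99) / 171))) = 9177003 / 16055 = 571.60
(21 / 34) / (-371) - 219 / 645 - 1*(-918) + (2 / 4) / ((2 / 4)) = 355915979 / 387430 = 918.66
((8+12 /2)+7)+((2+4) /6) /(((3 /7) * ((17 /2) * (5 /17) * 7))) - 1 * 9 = 182 /15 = 12.13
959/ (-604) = -959/ 604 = -1.59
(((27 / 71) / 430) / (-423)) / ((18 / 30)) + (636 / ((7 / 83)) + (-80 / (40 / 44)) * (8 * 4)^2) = -165874448079 / 2008874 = -82570.86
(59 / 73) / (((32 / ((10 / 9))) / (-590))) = -87025 / 5256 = -16.56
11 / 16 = 0.69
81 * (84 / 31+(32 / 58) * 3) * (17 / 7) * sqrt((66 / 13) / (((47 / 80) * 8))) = 10806696 * sqrt(100815) / 3845023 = 892.39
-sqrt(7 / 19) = -sqrt(133) / 19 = -0.61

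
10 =10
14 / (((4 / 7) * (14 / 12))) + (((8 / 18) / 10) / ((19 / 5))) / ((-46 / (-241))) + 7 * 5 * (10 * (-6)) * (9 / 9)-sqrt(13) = -8176466 / 3933-sqrt(13) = -2082.54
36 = 36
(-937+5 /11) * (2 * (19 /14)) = -195738 /77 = -2542.05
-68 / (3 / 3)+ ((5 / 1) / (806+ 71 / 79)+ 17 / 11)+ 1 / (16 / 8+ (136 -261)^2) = -66.45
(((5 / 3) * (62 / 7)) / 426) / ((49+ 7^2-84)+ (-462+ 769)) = 0.00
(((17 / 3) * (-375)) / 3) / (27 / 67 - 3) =272.75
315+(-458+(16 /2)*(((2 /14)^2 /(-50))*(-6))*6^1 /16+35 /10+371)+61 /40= 233.03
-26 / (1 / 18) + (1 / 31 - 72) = -16739 / 31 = -539.97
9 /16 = 0.56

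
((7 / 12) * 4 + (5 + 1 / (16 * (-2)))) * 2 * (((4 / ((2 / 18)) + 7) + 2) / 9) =3505 / 48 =73.02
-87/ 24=-29/ 8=-3.62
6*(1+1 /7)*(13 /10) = 8.91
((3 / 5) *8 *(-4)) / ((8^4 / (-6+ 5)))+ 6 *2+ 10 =14083 / 640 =22.00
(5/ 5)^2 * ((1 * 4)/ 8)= 1/ 2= 0.50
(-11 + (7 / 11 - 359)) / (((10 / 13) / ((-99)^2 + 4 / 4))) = -258865919 / 55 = -4706653.07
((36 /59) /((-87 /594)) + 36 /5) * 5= 25956 /1711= 15.17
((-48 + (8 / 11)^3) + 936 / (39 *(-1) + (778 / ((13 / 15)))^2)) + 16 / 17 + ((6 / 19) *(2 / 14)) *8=-6326629537190568 / 136608605021273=-46.31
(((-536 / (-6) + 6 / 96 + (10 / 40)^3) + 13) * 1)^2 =386633569 / 36864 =10488.11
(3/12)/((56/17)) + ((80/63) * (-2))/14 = -1489/14112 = -0.11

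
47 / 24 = 1.96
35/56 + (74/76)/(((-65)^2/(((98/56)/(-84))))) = 4816463/7706400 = 0.62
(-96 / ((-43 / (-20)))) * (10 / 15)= -1280 / 43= -29.77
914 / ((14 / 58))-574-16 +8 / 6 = 67156 / 21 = 3197.90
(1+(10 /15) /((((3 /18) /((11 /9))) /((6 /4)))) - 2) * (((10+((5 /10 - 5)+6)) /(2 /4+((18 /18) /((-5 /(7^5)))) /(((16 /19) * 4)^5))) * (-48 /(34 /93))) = 290919609794560 /220611500887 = 1318.70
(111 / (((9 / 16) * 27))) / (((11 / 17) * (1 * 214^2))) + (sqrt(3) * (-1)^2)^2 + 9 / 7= 306049382 / 71407413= 4.29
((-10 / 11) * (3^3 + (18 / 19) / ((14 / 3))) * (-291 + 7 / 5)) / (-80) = -654858 / 7315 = -89.52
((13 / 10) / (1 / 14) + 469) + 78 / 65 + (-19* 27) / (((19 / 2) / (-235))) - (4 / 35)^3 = 565023836 / 42875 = 13178.40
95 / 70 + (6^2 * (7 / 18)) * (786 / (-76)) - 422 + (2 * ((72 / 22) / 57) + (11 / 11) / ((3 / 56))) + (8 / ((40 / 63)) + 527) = -309461 / 43890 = -7.05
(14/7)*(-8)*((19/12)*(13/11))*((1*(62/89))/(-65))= 4712/14685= 0.32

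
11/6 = 1.83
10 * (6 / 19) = 60 / 19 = 3.16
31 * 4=124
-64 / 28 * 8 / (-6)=64 / 21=3.05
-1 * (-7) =7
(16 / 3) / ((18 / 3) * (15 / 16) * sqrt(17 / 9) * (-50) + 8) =-8000 * sqrt(17) / 2389601 - 2048 / 7168803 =-0.01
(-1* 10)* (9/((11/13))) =-1170/11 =-106.36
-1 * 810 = -810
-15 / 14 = -1.07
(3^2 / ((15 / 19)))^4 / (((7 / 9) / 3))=285012027 / 4375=65145.61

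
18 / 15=6 / 5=1.20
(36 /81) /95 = 4 /855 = 0.00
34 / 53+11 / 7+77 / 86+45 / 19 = 3320057 / 606214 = 5.48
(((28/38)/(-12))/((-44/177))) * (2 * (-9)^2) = 33453/836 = 40.02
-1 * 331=-331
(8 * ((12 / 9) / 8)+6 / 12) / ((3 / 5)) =55 / 18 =3.06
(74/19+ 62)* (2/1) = 2504/19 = 131.79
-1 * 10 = -10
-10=-10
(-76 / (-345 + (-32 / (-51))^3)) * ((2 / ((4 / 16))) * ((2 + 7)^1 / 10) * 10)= 725866272 / 45731827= 15.87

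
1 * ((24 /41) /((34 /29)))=348 /697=0.50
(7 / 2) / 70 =1 / 20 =0.05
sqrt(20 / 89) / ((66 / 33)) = sqrt(445) / 89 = 0.24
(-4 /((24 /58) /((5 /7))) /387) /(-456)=0.00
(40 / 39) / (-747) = -40 / 29133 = -0.00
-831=-831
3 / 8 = 0.38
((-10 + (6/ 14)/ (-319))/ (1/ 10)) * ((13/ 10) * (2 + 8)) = -2903290/ 2233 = -1300.17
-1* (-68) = 68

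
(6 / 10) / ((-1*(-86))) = 3 / 430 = 0.01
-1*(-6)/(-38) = -0.16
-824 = -824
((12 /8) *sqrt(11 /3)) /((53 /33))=33 *sqrt(33) /106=1.79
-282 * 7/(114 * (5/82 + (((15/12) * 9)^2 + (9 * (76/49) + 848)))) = -10575376/603763019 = -0.02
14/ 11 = 1.27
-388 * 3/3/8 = -97/2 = -48.50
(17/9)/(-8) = -0.24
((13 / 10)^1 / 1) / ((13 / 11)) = 11 / 10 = 1.10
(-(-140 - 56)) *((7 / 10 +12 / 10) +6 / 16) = 4459 / 10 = 445.90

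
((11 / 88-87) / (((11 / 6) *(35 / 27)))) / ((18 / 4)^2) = -139 / 77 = -1.81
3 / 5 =0.60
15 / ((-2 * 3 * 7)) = -5 / 14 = -0.36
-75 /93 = -25 /31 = -0.81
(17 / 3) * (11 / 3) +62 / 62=21.78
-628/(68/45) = -7065/17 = -415.59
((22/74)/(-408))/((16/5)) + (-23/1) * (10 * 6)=-333319735/241536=-1380.00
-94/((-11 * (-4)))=-47/22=-2.14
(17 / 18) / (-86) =-17 / 1548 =-0.01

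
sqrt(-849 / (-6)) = sqrt(566) / 2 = 11.90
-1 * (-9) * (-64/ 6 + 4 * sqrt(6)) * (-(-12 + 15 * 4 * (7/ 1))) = 39168-14688 * sqrt(6) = 3189.89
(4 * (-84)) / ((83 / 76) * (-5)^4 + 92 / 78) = -995904 / 2026621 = -0.49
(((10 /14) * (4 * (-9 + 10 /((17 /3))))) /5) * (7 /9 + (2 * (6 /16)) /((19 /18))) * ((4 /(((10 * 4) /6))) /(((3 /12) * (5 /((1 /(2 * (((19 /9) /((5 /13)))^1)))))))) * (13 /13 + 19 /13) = -24041088 /36300355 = -0.66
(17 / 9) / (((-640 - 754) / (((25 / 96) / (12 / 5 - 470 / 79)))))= 9875 / 99328896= 0.00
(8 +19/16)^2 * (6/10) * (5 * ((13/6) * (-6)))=-842751/256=-3292.00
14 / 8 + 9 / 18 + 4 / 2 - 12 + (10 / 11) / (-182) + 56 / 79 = -2228805 / 316316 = -7.05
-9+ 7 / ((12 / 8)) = -13 / 3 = -4.33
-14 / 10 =-7 / 5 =-1.40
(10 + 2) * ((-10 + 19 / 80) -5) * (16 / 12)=-236.20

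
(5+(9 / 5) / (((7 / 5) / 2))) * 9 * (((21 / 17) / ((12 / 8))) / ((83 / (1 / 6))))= 159 / 1411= 0.11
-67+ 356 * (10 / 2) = 1713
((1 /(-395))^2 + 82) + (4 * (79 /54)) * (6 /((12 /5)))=407069252 /4212675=96.63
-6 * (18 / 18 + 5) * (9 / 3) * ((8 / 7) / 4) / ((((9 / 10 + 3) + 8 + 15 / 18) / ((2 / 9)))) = -720 / 1337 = -0.54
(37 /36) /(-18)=-37 /648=-0.06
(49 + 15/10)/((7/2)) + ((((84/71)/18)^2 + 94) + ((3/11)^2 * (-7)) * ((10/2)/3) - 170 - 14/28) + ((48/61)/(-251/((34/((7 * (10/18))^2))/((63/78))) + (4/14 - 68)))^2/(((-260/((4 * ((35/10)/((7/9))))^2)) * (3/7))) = -62623034558268494235892245047/995043855572627013272050470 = -62.93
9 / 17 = 0.53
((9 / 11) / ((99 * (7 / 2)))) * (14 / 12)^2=7 / 2178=0.00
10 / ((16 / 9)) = 45 / 8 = 5.62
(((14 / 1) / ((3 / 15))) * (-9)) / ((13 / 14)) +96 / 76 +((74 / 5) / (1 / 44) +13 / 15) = -93113 / 3705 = -25.13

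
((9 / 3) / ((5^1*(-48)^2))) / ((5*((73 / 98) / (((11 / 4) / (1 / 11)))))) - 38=-106515671 / 2803200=-38.00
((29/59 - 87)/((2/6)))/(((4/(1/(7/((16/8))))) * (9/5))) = -12760/1239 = -10.30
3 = 3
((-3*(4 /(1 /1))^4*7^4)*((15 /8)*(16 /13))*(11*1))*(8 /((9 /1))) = -540897280 /13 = -41607483.08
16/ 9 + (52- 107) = -479/ 9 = -53.22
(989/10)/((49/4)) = 1978/245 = 8.07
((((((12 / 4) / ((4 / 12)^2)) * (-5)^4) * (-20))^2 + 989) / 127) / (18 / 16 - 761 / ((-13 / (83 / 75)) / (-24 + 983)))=888468757714200 / 61543604497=14436.41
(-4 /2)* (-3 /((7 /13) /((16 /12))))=104 /7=14.86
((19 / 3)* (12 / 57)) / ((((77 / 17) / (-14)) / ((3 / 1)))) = -136 / 11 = -12.36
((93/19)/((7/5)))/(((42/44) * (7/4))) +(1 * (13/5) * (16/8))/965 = 65982442/31444525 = 2.10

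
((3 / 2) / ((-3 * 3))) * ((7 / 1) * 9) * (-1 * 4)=42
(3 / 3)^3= 1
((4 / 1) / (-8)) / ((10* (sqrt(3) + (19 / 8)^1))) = -38 / 845 + 16* sqrt(3) / 845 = -0.01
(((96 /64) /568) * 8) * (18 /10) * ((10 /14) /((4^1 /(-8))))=-27 /497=-0.05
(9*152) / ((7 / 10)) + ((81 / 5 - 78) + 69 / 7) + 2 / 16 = 532691 / 280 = 1902.47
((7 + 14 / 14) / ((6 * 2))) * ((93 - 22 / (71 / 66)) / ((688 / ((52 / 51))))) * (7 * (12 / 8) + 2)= 32825 / 36636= 0.90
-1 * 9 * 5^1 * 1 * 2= -90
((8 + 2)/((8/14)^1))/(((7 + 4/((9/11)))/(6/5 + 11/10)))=1449/428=3.39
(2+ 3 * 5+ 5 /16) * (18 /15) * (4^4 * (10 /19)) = 53184 /19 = 2799.16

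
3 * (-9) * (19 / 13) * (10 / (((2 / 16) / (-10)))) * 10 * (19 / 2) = 38988000 / 13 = 2999076.92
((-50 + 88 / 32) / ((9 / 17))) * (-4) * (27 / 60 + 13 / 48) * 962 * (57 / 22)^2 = 32172725403 / 19360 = 1661814.33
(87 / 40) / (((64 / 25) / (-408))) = -22185 / 64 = -346.64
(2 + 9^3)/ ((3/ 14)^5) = 393149344/ 243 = 1617898.53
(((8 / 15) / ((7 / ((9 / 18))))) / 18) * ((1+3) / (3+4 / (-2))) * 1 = 8 / 945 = 0.01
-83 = -83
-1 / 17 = -0.06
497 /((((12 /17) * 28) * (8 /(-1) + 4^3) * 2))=1207 /5376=0.22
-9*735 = -6615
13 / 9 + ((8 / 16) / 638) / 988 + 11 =141197065 / 11346192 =12.44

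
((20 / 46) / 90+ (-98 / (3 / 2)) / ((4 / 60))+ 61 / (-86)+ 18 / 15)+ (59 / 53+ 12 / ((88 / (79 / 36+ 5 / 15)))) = -203014416911 / 207571320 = -978.05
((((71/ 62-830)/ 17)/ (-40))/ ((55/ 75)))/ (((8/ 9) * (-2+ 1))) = -1387503/ 742016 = -1.87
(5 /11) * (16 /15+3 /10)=41 /66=0.62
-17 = -17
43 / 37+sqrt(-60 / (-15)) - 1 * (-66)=69.16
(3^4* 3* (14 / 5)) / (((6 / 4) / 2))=4536 / 5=907.20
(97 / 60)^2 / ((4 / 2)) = 9409 / 7200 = 1.31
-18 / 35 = -0.51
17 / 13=1.31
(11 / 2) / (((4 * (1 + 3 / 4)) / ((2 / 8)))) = 11 / 56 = 0.20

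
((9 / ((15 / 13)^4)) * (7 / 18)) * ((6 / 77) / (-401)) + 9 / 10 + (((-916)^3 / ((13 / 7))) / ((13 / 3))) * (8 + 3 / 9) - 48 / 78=-20023283873910946493 / 25159241250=-795861992.62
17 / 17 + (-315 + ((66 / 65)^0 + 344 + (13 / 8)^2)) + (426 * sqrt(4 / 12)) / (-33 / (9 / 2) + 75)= 426 * sqrt(3) / 203 + 2153 / 64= 37.28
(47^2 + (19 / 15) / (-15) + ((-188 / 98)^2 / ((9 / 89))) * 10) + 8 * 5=1411521406 / 540225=2612.84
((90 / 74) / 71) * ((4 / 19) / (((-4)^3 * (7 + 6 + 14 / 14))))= -45 / 11180512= -0.00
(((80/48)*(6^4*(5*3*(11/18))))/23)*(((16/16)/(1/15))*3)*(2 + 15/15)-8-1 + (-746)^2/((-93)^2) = 23129786525/198927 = 116272.74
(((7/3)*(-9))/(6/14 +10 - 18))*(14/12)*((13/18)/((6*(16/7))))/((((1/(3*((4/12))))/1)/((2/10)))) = 0.03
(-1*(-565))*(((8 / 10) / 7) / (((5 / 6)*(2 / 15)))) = 4068 / 7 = 581.14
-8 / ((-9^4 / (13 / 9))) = 104 / 59049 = 0.00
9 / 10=0.90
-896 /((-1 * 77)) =128 /11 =11.64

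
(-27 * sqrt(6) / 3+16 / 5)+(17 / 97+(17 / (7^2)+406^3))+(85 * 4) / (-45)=14313914011262 / 213885 - 9 * sqrt(6)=66923390.12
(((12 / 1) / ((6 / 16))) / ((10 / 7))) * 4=448 / 5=89.60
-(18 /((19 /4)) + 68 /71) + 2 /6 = -17863 /4047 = -4.41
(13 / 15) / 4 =13 / 60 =0.22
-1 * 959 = -959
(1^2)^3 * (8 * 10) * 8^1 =640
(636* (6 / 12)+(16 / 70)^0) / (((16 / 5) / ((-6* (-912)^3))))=453708034560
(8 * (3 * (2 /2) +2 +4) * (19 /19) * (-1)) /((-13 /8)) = 576 /13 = 44.31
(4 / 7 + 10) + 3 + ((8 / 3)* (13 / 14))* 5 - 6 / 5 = 2599 / 105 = 24.75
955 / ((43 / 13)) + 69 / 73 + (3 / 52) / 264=4160786051 / 14364064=289.67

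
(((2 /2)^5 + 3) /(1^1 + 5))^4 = 16 /81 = 0.20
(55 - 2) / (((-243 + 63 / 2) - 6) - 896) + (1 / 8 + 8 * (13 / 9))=1865275 / 160344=11.63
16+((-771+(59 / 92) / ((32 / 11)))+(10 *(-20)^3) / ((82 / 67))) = -7981024911 / 120704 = -66120.63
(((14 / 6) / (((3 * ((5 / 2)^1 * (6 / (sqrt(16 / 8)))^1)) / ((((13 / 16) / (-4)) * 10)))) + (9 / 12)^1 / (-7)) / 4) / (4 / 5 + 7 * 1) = -35 * sqrt(2) / 10368-5 / 1456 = -0.01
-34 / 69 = -0.49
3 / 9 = 1 / 3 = 0.33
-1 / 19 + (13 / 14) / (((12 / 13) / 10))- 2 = 12779 / 1596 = 8.01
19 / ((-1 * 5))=-19 / 5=-3.80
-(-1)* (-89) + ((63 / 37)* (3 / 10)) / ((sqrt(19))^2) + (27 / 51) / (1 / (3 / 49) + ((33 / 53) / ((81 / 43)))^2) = -178947369637307 / 2011980249460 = -88.94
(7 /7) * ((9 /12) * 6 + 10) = 29 /2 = 14.50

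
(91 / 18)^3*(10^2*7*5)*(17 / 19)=11209368625 / 27702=404641.13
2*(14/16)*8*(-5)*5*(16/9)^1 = -5600/9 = -622.22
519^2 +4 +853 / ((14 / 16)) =1892379 / 7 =270339.86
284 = 284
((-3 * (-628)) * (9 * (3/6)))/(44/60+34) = 127170/521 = 244.09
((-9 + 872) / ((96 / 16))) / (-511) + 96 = 293473 / 3066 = 95.72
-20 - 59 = -79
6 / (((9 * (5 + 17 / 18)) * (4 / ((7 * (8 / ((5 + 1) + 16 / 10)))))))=420 / 2033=0.21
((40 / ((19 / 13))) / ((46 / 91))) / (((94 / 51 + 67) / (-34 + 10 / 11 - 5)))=-505590540 / 16877377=-29.96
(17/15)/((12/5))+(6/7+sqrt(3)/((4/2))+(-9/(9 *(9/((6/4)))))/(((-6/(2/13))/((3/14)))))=sqrt(3)/2+2179/1638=2.20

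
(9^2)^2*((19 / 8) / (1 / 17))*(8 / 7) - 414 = 2116305 / 7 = 302329.29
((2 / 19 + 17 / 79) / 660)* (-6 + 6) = 0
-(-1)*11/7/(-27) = -11/189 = -0.06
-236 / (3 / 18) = -1416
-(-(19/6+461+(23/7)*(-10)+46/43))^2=-609768889129/3261636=-186951.85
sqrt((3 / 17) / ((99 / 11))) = sqrt(51) / 51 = 0.14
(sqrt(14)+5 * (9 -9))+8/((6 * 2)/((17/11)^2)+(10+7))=2312/6365+sqrt(14)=4.10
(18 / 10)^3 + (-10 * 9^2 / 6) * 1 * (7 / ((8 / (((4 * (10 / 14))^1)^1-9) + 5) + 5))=-4806729 / 46750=-102.82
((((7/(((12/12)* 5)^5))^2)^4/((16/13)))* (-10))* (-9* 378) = 127477044513/7275957614183425903320312500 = 0.00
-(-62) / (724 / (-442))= -6851 / 181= -37.85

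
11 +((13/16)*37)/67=12273/1072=11.45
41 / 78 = 0.53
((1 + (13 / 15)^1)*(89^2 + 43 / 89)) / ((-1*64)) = -411257 / 1780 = -231.04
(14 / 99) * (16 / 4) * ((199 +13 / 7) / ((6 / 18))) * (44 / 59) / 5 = 44992 / 885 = 50.84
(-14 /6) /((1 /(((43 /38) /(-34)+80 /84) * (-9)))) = 24937 /1292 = 19.30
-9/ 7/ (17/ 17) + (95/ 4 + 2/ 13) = 8233/ 364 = 22.62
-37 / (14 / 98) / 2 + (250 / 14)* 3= -1063 / 14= -75.93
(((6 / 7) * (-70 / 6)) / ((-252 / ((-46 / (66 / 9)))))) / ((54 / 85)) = -9775 / 24948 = -0.39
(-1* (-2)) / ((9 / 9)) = 2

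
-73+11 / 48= -3493 / 48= -72.77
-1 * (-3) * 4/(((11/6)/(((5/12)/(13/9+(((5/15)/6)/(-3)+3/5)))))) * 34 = 45.77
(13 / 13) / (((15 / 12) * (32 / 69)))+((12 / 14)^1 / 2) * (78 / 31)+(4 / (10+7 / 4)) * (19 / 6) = 4750313 / 1223880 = 3.88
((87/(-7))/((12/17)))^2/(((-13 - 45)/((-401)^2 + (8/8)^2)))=-673840781/784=-859490.79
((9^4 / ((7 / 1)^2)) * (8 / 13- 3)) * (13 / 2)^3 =-34373079 / 392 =-87686.43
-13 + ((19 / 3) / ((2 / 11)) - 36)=-85 / 6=-14.17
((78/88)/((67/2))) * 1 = 39/1474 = 0.03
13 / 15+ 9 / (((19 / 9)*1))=1462 / 285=5.13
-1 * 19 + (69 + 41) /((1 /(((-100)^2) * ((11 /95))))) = 2419639 /19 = 127349.42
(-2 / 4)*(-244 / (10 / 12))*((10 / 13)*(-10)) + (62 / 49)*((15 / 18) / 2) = -4302145 / 3822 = -1125.63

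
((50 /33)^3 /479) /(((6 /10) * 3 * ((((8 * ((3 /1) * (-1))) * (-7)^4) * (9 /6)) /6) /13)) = -4062500 /1115920503621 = -0.00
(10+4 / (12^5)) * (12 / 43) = 14467 / 5184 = 2.79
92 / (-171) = -92 / 171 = -0.54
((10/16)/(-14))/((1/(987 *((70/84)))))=-1175/32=-36.72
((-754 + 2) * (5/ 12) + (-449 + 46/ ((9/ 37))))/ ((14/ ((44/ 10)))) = -8107/ 45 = -180.16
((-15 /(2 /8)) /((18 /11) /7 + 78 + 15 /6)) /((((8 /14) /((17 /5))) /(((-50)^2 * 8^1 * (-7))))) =7696920000 /12433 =619071.82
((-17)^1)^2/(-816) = -17/48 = -0.35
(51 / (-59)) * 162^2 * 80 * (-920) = 1669652176.27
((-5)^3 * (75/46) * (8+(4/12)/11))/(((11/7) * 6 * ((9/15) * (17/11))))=-28984375/154836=-187.19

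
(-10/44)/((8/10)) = -25/88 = -0.28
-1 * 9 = -9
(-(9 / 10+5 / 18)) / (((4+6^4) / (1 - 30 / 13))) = 901 / 760500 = 0.00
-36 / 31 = -1.16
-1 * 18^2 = -324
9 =9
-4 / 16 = -1 / 4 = -0.25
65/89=0.73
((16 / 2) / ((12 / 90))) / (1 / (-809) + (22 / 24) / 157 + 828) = 91449360 / 1262008183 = 0.07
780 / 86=390 / 43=9.07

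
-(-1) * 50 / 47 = 50 / 47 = 1.06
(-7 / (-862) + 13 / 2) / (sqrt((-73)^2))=0.09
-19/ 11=-1.73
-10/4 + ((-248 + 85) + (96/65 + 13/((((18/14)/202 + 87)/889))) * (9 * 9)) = 57114472313/5331170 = 10713.31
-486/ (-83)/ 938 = 243/ 38927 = 0.01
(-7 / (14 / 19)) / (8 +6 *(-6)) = 19 / 56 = 0.34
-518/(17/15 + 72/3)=-7770/377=-20.61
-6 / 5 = -1.20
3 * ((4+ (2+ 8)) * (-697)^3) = -14221572666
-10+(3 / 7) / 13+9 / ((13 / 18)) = 227 / 91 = 2.49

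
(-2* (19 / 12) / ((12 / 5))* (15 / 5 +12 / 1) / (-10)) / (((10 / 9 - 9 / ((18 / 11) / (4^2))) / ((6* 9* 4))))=-7695 / 1564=-4.92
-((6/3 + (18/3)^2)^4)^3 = -9065737908494995456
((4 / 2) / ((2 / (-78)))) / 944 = -39 / 472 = -0.08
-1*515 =-515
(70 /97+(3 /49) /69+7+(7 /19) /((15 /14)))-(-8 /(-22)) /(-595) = 9399929114 /1165231221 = 8.07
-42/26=-21/13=-1.62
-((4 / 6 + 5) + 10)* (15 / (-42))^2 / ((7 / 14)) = -1175 / 294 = -4.00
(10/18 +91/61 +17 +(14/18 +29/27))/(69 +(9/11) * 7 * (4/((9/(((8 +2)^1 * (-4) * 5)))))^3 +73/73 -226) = -1135893/218632478756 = -0.00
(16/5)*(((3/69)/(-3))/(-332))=4/28635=0.00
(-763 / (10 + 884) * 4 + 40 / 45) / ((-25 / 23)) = 77878 / 33525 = 2.32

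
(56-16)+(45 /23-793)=-17274 /23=-751.04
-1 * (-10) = 10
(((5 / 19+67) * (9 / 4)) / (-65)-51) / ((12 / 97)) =-4258979 / 9880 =-431.07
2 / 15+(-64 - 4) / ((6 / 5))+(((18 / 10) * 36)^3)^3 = 118039224225889281476272 / 5859375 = 20145360934551770.71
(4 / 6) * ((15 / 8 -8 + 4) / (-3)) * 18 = 17 / 2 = 8.50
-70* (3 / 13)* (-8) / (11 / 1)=1680 / 143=11.75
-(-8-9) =17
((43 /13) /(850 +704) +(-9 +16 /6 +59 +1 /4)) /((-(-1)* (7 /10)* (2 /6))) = 10690655 /47138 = 226.79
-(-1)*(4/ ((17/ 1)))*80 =320/ 17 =18.82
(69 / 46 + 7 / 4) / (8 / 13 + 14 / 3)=507 / 824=0.62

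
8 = 8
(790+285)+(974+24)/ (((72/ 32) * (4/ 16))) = 25643/ 9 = 2849.22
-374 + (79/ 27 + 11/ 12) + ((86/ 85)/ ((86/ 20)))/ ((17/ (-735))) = -380.33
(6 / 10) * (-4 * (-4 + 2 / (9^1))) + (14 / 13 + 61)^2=9791719 / 2535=3862.61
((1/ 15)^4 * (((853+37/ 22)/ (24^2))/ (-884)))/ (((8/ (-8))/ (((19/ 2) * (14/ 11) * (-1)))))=-2500799/ 6238140480000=-0.00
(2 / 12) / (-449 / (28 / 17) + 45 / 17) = -0.00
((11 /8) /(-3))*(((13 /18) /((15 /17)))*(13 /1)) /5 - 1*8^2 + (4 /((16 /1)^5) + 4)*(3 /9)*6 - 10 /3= -16007190551 /265420800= -60.31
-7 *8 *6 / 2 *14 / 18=-392 / 3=-130.67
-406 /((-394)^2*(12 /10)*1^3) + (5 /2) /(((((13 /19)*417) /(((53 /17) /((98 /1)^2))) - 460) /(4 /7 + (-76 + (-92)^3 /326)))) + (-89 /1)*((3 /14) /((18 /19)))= -14087884124291433 /699492713091392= -20.14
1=1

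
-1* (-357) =357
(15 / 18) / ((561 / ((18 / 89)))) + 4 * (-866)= -57651347 / 16643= -3464.00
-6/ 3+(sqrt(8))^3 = -2+16* sqrt(2) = 20.63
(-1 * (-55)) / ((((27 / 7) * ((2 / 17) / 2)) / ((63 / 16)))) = 45815 / 48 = 954.48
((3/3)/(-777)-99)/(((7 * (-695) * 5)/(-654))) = -16769432/6300175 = -2.66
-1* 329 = -329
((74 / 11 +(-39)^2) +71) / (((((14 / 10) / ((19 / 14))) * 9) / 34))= 3155710 / 539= 5854.75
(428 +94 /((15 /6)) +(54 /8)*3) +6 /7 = 68139 /140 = 486.71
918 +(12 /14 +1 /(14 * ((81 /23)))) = 1042007 /1134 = 918.88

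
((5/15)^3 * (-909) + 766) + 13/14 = 30797/42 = 733.26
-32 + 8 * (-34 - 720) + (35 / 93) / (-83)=-46808051 / 7719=-6064.00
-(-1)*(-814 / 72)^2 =127.82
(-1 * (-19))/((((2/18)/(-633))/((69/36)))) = -829863/4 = -207465.75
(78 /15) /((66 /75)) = 65 /11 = 5.91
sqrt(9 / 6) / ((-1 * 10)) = -sqrt(6) / 20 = -0.12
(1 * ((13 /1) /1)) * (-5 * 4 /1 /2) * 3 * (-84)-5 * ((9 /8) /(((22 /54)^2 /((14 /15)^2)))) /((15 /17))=197995581 /6050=32726.54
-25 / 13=-1.92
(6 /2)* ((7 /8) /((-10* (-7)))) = 3 /80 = 0.04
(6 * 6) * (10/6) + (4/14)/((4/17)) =857/14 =61.21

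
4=4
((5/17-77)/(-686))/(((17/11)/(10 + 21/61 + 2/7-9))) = 4991712/42327229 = 0.12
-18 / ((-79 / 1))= 18 / 79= 0.23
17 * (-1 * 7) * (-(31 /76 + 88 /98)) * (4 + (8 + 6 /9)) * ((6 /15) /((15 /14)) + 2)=2452573 /525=4671.57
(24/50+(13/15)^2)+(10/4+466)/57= 80801/8550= 9.45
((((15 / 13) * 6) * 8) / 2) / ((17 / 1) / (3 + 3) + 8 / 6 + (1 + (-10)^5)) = -2160 / 7799597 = -0.00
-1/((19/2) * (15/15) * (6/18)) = -6/19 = -0.32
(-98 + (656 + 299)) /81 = 857 /81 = 10.58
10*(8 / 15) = 16 / 3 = 5.33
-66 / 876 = -11 / 146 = -0.08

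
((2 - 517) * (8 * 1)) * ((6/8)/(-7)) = 3090/7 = 441.43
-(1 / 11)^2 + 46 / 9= 5557 / 1089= 5.10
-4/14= -2/7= -0.29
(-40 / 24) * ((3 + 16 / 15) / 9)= -61 / 81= -0.75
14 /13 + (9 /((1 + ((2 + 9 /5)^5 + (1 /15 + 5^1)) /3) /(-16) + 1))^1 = 23052454 /45850493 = 0.50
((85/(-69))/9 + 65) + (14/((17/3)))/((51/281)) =14083934/179469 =78.48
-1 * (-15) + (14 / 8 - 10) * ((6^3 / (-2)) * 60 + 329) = 203043 / 4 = 50760.75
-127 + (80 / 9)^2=-3887 / 81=-47.99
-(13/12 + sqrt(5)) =-sqrt(5) - 13/12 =-3.32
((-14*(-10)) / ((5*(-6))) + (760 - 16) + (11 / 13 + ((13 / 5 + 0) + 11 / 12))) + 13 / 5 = 194037 / 260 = 746.30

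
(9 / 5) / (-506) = -9 / 2530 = -0.00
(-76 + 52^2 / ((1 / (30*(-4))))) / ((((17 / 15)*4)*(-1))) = 1217085 / 17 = 71593.24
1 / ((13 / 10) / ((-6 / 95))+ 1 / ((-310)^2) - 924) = -72075 / 68080843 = -0.00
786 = 786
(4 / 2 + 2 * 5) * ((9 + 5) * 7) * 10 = 11760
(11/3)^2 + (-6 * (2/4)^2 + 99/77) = 13.23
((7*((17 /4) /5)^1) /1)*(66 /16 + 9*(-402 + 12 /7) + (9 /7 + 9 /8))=-1711713 /80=-21396.41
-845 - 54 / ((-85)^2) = -6105179 / 7225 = -845.01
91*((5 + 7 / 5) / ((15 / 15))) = 2912 / 5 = 582.40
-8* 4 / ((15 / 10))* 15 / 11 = -320 / 11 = -29.09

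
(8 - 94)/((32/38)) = -817/8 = -102.12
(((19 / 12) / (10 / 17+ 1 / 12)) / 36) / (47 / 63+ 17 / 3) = 2261 / 221392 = 0.01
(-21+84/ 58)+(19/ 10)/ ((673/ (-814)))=-2132212/ 97585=-21.85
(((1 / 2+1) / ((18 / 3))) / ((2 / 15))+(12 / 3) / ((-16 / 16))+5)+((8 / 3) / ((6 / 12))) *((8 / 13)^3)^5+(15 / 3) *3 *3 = 58817094672817650289 / 1228461432338178168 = 47.88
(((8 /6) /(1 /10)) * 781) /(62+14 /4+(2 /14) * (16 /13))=5685680 /35859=158.56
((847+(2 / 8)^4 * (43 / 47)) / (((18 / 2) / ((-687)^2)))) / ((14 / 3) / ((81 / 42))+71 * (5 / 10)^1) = 1171360.86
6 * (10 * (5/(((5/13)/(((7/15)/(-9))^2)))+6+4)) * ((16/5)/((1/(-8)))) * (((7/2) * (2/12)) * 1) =-163866752/18225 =-8991.32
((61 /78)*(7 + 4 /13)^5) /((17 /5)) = 2360031859375 /492334518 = 4793.55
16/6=8/3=2.67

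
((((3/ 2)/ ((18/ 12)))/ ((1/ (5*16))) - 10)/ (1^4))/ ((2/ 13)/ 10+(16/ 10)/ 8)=325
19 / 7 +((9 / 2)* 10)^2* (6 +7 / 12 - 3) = 203251 / 28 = 7258.96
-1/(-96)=1/96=0.01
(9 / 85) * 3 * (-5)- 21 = -384 / 17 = -22.59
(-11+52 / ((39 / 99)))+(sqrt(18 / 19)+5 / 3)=3 *sqrt(38) / 19+368 / 3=123.64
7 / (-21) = -1 / 3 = -0.33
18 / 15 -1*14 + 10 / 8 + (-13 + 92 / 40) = -89 / 4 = -22.25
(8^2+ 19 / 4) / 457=0.15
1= 1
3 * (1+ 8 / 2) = 15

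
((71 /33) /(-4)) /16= -71 /2112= -0.03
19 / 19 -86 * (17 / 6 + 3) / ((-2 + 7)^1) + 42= -172 / 3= -57.33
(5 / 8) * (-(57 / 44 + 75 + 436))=-112705 / 352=-320.18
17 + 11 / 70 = 1201 / 70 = 17.16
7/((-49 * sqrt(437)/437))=-sqrt(437)/7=-2.99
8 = 8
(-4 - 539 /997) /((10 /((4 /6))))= -0.30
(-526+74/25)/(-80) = 3269/500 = 6.54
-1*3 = -3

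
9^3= 729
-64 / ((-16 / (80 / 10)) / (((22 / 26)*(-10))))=-3520 / 13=-270.77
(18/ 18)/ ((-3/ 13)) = -13/ 3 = -4.33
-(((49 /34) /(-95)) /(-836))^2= -0.00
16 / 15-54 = -794 / 15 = -52.93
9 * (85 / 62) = 765 / 62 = 12.34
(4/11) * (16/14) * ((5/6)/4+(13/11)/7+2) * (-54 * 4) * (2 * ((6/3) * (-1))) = 5060736/5929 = 853.56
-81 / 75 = -27 / 25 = -1.08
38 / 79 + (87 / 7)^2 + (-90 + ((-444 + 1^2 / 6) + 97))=-6547013 / 23226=-281.88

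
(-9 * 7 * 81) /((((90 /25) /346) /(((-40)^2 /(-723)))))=261576000 /241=1085377.59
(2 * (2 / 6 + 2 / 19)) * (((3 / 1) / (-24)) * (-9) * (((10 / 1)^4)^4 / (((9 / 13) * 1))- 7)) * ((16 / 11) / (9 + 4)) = 12999999999999993700 / 8151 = 1594896331738436.23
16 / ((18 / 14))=12.44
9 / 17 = 0.53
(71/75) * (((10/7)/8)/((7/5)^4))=8875/201684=0.04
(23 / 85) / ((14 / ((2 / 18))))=23 / 10710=0.00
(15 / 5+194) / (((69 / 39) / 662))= 1695382 / 23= 73712.26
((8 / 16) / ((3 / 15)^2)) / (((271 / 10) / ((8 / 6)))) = 500 / 813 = 0.62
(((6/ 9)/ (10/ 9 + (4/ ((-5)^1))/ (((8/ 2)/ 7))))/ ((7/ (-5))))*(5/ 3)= 250/ 91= 2.75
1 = 1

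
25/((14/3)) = 75/14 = 5.36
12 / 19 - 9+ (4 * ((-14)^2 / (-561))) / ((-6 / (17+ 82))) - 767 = -242996 / 323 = -752.31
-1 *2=-2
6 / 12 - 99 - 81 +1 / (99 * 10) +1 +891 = 352688 / 495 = 712.50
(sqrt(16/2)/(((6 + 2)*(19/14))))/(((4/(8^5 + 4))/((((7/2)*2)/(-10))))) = -401457*sqrt(2)/380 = -1494.07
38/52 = 19/26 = 0.73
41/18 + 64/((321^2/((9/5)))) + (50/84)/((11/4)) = 197984669/79341570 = 2.50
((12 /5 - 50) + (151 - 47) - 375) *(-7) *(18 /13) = 200718 /65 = 3087.97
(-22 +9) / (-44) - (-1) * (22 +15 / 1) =1641 / 44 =37.30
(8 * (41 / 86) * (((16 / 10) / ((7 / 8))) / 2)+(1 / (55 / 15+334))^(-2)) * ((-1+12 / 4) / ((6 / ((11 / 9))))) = 16988747347 / 365715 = 46453.52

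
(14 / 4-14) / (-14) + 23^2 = 2119 / 4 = 529.75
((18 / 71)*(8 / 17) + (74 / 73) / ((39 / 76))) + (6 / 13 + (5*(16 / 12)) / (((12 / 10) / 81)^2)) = 104387277509 / 3436329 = 30377.56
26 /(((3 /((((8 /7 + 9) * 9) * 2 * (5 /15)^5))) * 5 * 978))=0.00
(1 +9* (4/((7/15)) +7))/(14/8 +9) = 3952/301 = 13.13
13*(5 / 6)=65 / 6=10.83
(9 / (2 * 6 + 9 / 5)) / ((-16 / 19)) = -285 / 368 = -0.77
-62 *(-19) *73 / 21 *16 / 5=1375904 / 105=13103.85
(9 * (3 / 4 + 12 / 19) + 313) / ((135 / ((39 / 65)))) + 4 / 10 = 31573 / 17100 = 1.85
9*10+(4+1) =95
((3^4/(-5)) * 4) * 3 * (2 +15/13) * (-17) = 677484/65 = 10422.83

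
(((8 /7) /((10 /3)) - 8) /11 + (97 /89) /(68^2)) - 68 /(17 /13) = -8349205023 /158441360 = -52.70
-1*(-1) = 1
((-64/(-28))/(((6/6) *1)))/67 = 16/469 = 0.03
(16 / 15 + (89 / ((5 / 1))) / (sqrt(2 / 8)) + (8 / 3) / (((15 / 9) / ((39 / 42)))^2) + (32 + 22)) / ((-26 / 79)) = -13281559 / 47775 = -278.00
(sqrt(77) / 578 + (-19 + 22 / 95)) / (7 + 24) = -1783 / 2945 + sqrt(77) / 17918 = -0.60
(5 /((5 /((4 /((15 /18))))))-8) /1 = -16 /5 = -3.20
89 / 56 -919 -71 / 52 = -668869 / 728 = -918.78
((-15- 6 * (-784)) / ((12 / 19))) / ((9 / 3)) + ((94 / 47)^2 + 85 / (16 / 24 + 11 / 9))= 10095 / 4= 2523.75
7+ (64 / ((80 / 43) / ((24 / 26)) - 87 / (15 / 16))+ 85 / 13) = 2442304 / 190307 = 12.83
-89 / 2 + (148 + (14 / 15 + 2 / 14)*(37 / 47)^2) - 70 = 15849709 / 463890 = 34.17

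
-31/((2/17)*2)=-527/4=-131.75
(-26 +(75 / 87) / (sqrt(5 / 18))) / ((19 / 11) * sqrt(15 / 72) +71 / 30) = -13401960 / 1084547-4702500 * sqrt(3) / 31451863 +7731900 * sqrt(10) / 31451863 +815100 * sqrt(30) / 1084547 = -7.72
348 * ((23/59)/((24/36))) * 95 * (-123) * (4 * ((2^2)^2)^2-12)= -141973591320/59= -2406332056.27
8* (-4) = -32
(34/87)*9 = 102/29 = 3.52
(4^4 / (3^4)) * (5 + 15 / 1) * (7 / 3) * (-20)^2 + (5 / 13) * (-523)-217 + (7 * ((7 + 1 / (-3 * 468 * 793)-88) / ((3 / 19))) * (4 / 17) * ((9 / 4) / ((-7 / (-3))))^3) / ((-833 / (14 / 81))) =465477255047150287 / 7946296289568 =58577.89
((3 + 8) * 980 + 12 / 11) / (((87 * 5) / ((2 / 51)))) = 13952 / 14355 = 0.97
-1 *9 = -9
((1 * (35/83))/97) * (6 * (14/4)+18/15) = 777/8051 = 0.10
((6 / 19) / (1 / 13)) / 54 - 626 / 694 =-49012 / 59337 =-0.83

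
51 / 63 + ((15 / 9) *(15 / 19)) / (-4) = 767 / 1596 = 0.48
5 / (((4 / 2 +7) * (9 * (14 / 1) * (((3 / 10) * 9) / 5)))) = 125 / 15309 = 0.01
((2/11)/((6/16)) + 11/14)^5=69693216111707/21047953604832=3.31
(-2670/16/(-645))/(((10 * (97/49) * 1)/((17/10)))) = 74137/3336800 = 0.02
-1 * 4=-4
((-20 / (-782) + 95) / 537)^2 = 153388225 / 4898460121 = 0.03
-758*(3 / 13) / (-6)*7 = 2653 / 13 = 204.08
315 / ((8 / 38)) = 5985 / 4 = 1496.25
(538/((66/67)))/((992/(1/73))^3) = 18023/12531917774880768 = 0.00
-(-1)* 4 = 4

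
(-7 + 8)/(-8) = -1/8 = -0.12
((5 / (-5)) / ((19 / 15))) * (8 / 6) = -20 / 19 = -1.05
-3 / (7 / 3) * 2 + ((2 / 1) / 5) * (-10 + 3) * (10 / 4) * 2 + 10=-46 / 7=-6.57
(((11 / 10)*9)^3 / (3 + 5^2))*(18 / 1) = 8732691 / 14000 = 623.76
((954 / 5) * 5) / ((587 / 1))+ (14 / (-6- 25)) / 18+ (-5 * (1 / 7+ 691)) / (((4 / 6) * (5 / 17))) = -20202676838 / 1146411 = -17622.54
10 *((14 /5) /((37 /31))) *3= 2604 /37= 70.38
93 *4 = 372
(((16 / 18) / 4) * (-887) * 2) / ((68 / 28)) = -24836 / 153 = -162.33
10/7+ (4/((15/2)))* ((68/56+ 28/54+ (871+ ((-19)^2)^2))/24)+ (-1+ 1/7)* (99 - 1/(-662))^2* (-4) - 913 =66360787015141/1863632610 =35608.30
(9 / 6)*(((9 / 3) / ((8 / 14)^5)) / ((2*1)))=36.93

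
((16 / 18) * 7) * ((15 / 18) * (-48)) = -2240 / 9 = -248.89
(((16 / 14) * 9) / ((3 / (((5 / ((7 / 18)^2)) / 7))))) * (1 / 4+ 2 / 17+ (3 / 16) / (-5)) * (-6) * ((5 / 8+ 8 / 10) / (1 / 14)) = -18657297 / 29155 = -639.93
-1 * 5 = -5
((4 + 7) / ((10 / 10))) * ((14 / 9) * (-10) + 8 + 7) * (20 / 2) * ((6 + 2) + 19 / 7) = -13750 / 21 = -654.76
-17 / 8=-2.12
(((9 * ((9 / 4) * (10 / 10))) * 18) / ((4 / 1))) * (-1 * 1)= -729 / 8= -91.12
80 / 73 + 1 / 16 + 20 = 24713 / 1168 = 21.16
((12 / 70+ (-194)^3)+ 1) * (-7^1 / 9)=255548399 / 45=5678853.31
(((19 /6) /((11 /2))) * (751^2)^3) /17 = 3408734867504148019 /561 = 6076176234410246.02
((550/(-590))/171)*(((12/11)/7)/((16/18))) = -15/15694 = -0.00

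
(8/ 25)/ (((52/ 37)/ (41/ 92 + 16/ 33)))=0.21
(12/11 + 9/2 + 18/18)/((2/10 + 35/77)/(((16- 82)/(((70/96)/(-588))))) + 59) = 535920/4797409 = 0.11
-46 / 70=-23 / 35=-0.66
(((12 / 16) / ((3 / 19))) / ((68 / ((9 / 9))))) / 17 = 19 / 4624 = 0.00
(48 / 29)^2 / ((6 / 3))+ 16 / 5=19216 / 4205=4.57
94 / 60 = 47 / 30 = 1.57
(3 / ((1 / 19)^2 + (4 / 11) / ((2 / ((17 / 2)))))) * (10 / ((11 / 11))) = 59565 / 3074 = 19.38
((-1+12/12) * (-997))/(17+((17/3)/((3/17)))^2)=0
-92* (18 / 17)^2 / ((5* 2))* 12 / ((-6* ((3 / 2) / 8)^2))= 847872 / 1445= 586.76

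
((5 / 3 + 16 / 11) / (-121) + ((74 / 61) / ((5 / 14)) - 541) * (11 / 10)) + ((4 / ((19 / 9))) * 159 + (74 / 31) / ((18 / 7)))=-6223445299529 / 21519674550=-289.20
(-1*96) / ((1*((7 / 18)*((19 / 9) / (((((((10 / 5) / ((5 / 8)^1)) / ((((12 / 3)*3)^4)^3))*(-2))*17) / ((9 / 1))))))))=17 / 107226685440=0.00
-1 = -1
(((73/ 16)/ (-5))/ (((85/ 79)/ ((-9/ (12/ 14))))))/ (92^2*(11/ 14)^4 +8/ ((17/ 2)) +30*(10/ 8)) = 0.00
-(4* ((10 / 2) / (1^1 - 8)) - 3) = 41 / 7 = 5.86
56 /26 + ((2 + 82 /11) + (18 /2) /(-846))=11.60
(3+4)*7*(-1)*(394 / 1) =-19306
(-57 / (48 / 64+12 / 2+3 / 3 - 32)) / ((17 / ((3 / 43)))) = 684 / 70907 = 0.01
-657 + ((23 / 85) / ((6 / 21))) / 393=-43894009 / 66810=-657.00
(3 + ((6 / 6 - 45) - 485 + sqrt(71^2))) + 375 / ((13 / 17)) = 460 / 13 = 35.38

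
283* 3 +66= 915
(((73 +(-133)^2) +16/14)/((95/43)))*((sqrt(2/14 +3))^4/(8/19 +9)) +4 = 2589033644/306985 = 8433.75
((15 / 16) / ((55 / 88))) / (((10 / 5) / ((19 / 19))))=3 / 4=0.75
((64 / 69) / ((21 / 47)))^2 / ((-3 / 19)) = -171913216 / 6298803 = -27.29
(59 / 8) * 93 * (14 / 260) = 38409 / 1040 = 36.93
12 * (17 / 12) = 17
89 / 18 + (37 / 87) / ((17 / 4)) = 44765 / 8874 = 5.04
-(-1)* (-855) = -855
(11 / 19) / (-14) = -11 / 266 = -0.04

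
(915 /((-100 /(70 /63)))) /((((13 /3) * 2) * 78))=-61 /4056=-0.02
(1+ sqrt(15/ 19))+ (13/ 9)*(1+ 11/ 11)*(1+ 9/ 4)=sqrt(285)/ 19+ 187/ 18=11.28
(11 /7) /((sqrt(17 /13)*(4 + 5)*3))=0.05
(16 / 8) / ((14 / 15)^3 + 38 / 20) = 13500 / 18313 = 0.74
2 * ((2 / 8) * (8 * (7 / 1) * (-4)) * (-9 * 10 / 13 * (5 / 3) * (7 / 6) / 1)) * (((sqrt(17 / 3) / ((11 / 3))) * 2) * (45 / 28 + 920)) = 2779000 * sqrt(51) / 11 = 1804184.51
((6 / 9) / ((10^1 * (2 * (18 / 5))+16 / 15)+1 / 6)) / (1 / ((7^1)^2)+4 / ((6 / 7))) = 2940 / 1513733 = 0.00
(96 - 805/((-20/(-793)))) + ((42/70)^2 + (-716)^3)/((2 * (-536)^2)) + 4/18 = -4196642463119/129283200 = -32460.85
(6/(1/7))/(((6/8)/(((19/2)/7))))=76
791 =791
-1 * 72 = -72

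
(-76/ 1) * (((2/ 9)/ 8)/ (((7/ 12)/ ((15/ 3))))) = -380/ 21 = -18.10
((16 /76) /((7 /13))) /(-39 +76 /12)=-0.01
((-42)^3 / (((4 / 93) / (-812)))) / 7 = 199815336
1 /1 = 1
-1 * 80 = -80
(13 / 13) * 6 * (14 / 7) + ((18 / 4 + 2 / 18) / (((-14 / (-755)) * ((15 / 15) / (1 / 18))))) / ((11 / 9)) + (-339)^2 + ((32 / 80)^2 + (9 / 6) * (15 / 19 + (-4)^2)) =302761069519 / 2633400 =114969.65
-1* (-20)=20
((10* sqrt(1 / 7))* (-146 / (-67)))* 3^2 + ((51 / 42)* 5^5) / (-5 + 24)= 13140* sqrt(7) / 469 + 53125 / 266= 273.84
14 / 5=2.80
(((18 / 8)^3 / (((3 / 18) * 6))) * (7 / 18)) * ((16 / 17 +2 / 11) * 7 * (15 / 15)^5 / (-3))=-138915 / 11968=-11.61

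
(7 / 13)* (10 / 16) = 35 / 104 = 0.34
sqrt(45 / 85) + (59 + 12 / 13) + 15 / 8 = 3* sqrt(17) / 17 + 6427 / 104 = 62.53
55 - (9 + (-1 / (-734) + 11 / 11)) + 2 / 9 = 298729 / 6606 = 45.22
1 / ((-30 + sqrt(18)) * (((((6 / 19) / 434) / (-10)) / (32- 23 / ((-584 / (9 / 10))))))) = 110194243 * sqrt(2) / 73584 + 550971215 / 36792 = 17093.13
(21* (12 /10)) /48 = 21 /40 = 0.52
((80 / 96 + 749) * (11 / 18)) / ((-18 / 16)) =-407.32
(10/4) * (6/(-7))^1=-15/7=-2.14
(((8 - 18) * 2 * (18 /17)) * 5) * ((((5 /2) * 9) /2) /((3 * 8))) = -3375 /68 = -49.63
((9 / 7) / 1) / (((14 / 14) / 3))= 27 / 7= 3.86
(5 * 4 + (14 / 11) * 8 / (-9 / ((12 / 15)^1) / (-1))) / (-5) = -10348 / 2475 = -4.18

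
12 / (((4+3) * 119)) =12 / 833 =0.01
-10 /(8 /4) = -5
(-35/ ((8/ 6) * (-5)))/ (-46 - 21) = -21/ 268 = -0.08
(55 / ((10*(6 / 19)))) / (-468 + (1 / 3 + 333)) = -0.13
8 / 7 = 1.14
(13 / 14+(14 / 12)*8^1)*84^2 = 72408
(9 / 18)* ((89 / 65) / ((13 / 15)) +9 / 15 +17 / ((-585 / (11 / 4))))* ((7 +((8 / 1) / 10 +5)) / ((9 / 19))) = 9709912 / 342225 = 28.37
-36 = -36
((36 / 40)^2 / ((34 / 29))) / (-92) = -2349 / 312800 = -0.01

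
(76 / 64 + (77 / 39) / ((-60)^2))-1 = 13201 / 70200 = 0.19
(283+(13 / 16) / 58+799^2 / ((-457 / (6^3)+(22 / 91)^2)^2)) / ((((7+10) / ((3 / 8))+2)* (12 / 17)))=32283279029645953524157 / 7137760523450780416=4522.89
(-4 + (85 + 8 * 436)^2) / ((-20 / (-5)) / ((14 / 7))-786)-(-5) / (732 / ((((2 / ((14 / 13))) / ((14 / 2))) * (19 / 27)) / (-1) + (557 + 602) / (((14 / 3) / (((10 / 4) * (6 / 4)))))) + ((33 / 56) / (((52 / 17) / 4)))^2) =-91995628017728150755 / 5650852896453744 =-16279.95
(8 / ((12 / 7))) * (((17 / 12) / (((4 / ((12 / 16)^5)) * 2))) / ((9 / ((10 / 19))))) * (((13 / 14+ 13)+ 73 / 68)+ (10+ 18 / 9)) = 192795 / 622592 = 0.31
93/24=31/8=3.88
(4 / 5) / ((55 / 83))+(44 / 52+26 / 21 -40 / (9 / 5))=-4263667 / 225225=-18.93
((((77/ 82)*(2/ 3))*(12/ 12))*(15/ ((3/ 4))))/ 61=0.21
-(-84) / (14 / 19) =114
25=25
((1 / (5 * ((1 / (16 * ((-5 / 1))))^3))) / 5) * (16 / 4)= -81920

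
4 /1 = 4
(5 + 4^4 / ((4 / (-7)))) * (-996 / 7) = 441228 / 7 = 63032.57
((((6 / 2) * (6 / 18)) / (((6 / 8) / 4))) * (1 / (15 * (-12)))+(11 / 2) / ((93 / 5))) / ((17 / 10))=131 / 837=0.16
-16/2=-8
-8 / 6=-4 / 3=-1.33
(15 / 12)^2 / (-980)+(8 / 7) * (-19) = -68101 / 3136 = -21.72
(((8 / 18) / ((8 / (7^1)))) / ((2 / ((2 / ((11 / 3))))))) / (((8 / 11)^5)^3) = 2658248835082687 / 211106232532992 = 12.59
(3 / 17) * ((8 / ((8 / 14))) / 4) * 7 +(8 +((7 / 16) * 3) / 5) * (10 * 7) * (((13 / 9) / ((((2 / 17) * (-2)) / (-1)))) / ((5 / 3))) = 2134.67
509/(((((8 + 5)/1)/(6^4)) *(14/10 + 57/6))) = 6596640/1417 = 4655.36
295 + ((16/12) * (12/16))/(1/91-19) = 509669/1728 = 294.95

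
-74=-74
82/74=41/37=1.11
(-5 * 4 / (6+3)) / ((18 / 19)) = -190 / 81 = -2.35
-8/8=-1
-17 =-17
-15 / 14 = -1.07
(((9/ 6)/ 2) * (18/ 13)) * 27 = 729/ 26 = 28.04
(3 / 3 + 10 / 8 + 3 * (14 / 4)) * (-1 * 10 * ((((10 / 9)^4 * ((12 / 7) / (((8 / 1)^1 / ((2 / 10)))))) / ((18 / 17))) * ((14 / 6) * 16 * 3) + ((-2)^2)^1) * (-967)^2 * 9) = -8533725073790 / 729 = -11706070060.07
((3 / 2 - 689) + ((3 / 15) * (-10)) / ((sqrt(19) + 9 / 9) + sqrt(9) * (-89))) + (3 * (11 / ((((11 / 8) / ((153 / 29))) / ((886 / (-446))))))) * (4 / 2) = -57329776055 / 48153282 + 2 * sqrt(19) / 70737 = -1190.57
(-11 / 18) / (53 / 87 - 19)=0.03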